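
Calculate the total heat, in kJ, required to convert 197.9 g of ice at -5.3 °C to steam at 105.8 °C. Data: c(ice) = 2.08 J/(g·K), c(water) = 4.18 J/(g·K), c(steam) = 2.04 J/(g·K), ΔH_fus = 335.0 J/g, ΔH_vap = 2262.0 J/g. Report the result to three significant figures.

q1 (heat ice -5.3→0.0 °C): 197.9 × 2.08 × 5.3 = 2182 J
q2 (melt at 0 °C): 197.9 × 335.0 = 66297 J
q3 (heat water 0.0→100.0 °C): 197.9 × 4.18 × 100.0 = 82722 J
q4 (vaporize at 100 °C): 197.9 × 2262.0 = 447650 J
q5 (heat steam 100.0→105.8 °C): 197.9 × 2.04 × 5.8 = 2342 J
Total: 2182 + 66297 + 82722 + 447650 + 2342 = 601193 J = 601 kJ

q = 601 kJ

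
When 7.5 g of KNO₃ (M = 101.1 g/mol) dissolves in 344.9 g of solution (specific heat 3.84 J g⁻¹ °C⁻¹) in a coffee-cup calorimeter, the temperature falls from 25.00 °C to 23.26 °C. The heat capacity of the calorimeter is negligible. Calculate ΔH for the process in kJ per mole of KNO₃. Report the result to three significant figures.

ΔH = 31.1 kJ/mol

|ΔT| = |23.26 − 25.00| = 1.74 °C
|q_surr| = (344.9 × 3.84) × 1.74 = 1324.416 × 1.74 = 2304 J
n(KNO₃) = 7.5 / 101.1 = 0.07418 mol
Temperature fell, so q_rxn = +|q_surr| = 2.304 kJ
ΔH = q_rxn / n = 31.06 kJ/mol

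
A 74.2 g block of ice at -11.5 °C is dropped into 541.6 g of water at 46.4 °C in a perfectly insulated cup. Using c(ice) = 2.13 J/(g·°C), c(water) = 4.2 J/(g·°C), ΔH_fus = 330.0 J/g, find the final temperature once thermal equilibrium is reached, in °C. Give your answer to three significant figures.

Heat to bring ice to 0 °C and melt it: q₁ = 74.2×2.13×11.5 + 74.2×330.0 = 26304 J
Heat the water can supply cooling to 0 °C: 541.6×4.2×46.4 = 105547 J > q₁, so all ice melts.
Energy balance: 541.6×4.2×(46.4 − T) = 26304 + 74.2×4.2×(T − 0)
2274.72(46.4 − T) = 26304 + 311.64 T
105547 − 26304 = 2586.36 T
T = 79243 / 2586.36 = 30.64 °C

T_f = 30.6 °C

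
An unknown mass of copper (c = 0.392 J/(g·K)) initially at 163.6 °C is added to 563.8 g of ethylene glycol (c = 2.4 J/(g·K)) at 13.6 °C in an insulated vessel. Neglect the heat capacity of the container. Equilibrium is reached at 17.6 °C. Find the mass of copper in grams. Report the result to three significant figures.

q_gained = (563.8 × 2.4) × (17.6 − 13.6) = 5412 J
q_lost = m × 0.392 × (163.6 − 17.6) = 57.232 m
m = 5412 / 57.232 = 94.6 g

m = 94.6 g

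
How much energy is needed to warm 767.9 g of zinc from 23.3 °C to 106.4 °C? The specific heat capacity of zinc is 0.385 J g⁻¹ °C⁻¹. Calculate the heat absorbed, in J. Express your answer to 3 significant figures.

q = m c ΔT = 767.9 × 0.385 × (106.4 − 23.3)
q = 767.9 × 0.385 × 83.1 = 24570 J

q = 24600 J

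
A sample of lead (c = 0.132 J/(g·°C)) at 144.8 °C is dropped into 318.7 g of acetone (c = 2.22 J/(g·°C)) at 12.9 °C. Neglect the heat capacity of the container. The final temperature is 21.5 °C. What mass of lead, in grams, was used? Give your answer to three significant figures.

m = 374 g

q_gained = (318.7 × 2.22) × (21.5 − 12.9) = 6085 J
q_lost = m × 0.132 × (144.8 − 21.5) = 16.2756 m
m = 6085 / 16.2756 = 374 g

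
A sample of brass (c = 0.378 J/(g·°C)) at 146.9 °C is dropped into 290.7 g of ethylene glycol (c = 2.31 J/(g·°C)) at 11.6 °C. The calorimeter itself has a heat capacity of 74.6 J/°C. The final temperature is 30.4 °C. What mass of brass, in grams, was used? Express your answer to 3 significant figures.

m = 319 g

q_gained = (290.7 × 2.31 + 74.6) × (30.4 − 11.6) = 14030 J
q_lost = m × 0.378 × (146.9 − 30.4) = 44.037 m
m = 14030 / 44.037 = 319 g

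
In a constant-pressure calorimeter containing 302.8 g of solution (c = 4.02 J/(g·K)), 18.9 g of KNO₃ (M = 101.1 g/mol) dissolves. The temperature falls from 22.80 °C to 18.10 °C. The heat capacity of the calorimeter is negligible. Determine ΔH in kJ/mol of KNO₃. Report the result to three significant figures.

ΔH = 30.6 kJ/mol

|ΔT| = |18.10 − 22.80| = 4.70 °C
|q_surr| = (302.8 × 4.02) × 4.70 = 1217.256 × 4.70 = 5721 J
n(KNO₃) = 18.9 / 101.1 = 0.1869 mol
Temperature fell, so q_rxn = +|q_surr| = 5.721 kJ
ΔH = q_rxn / n = 30.61 kJ/mol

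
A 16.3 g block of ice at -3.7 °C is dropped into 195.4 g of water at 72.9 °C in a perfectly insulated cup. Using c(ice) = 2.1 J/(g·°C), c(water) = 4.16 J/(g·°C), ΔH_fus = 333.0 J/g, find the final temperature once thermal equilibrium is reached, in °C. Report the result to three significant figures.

Heat to bring ice to 0 °C and melt it: q₁ = 16.3×2.1×3.7 + 16.3×333.0 = 5554.6 J
Heat the water can supply cooling to 0 °C: 195.4×4.16×72.9 = 59257.8 J > q₁, so all ice melts.
Energy balance: 195.4×4.16×(72.9 − T) = 5554.6 + 16.3×4.16×(T − 0)
812.864(72.9 − T) = 5554.6 + 67.808 T
59257.8 − 5554.6 = 880.672 T
T = 53703.2 / 880.672 = 60.98 °C

T_f = 61.0 °C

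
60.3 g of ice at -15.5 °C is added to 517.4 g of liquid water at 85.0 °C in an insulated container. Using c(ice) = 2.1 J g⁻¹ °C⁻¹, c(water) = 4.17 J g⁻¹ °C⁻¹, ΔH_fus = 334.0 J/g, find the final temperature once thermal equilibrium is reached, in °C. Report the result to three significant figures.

Heat to bring ice to 0 °C and melt it: q₁ = 60.3×2.1×15.5 + 60.3×334.0 = 22103 J
Heat the water can supply cooling to 0 °C: 517.4×4.17×85.0 = 183392 J > q₁, so all ice melts.
Energy balance: 517.4×4.17×(85.0 − T) = 22103 + 60.3×4.17×(T − 0)
2157.558(85.0 − T) = 22103 + 251.451 T
183392 − 22103 = 2409.009 T
T = 161289 / 2409.009 = 66.95 °C

T_f = 67.0 °C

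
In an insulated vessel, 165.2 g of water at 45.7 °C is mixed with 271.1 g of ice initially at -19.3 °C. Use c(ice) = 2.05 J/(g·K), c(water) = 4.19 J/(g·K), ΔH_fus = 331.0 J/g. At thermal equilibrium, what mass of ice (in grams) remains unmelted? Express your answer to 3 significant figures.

m_ice remaining = 208 g

Heat to warm all ice to 0 °C: 271.1×2.05×19.3 = 10726 J
Heat released by water cooling to 0 °C: 165.2×4.19×45.7 = 31633 J
31633 J < 10726 + 271.1×331.0 = 100460.1 J, so not all ice melts; final T = 0 °C.
Heat left for melting: 31633 − 10726 = 20907 J
Mass melted = 20907 / 331.0 = 63.16 g
Ice remaining = 271.1 − 63.16 = 207.94 g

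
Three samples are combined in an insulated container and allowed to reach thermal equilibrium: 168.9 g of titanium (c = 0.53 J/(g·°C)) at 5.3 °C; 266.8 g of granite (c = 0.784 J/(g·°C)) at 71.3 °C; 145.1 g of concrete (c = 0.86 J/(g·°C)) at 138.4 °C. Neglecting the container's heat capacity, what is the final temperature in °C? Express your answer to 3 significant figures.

Σ mᵢcᵢ(T − Tᵢ) = 0  ⇒  T = Σ mᵢcᵢTᵢ / Σ mᵢcᵢ
Σ mᵢcᵢ = 168.9×0.53 + 266.8×0.784 + 145.1×0.86 = 423.4742
Σ mᵢcᵢTᵢ = 89.517×5.3 + 209.1712×71.3 + 124.786×138.4 = 32659
T = 32659 / 423.4742 = 77.12 °C

T_f = 77.1 °C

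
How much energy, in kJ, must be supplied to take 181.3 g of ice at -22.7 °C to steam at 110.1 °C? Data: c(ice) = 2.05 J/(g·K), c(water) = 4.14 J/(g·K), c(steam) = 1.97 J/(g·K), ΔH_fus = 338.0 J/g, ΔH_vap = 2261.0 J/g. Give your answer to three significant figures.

q1 (heat ice -22.7→0.0 °C): 181.3 × 2.05 × 22.7 = 8437 J
q2 (melt at 0 °C): 181.3 × 338.0 = 61279 J
q3 (heat water 0.0→100.0 °C): 181.3 × 4.14 × 100.0 = 75058 J
q4 (vaporize at 100 °C): 181.3 × 2261.0 = 409919 J
q5 (heat steam 100.0→110.1 °C): 181.3 × 1.97 × 10.1 = 3607 J
Total: 8437 + 61279 + 75058 + 409919 + 3607 = 558300 J = 558 kJ

q = 558 kJ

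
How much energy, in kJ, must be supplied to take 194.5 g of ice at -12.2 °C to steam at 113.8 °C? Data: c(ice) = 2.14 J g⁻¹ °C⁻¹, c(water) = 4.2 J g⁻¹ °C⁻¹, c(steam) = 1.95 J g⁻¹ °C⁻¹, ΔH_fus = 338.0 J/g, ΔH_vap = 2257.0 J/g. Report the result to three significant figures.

q = 597 kJ

q1 (heat ice -12.2→0.0 °C): 194.5 × 2.14 × 12.2 = 5078 J
q2 (melt at 0 °C): 194.5 × 338.0 = 65741 J
q3 (heat water 0.0→100.0 °C): 194.5 × 4.2 × 100.0 = 81690 J
q4 (vaporize at 100 °C): 194.5 × 2257.0 = 438987 J
q5 (heat steam 100.0→113.8 °C): 194.5 × 1.95 × 13.8 = 5234 J
Total: 5078 + 65741 + 81690 + 438987 + 5234 = 596730 J = 597 kJ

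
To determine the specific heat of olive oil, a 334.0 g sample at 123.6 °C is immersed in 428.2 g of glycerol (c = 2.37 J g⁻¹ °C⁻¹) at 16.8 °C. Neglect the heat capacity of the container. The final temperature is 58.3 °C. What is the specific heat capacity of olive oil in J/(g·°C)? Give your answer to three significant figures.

q_gained = (428.2 × 2.37) × (58.3 − 16.8) = 42120 J
q_lost = 334.0 × c × (123.6 − 58.3) = 21810.2 c
Set equal: c = 42120 / 21810.2 = 1.93 J/(g·°C)

c = 1.93 J/(g·°C)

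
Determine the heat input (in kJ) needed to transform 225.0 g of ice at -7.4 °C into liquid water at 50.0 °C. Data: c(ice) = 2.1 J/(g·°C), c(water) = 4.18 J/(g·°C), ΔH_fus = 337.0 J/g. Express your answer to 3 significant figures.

q = 126 kJ

q1 (heat ice -7.4→0.0 °C): 225.0 × 2.1 × 7.4 = 3497 J
q2 (melt at 0 °C): 225.0 × 337.0 = 75825 J
q3 (heat water 0.0→50.0 °C): 225.0 × 4.18 × 50.0 = 47025 J
Total: 3497 + 75825 + 47025 = 126347 J = 126 kJ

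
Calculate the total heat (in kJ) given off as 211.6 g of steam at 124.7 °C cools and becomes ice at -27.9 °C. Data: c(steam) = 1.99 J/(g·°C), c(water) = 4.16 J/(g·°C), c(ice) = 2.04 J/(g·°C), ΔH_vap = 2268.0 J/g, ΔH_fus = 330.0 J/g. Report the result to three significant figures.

q = 660 kJ

q1 (cool steam 124.7→100 °C): 211.6 × 1.99 × 24.7 = 10401 J
q2 (condense at 100 °C): 211.6 × 2268.0 = 479909 J
q3 (cool water 100→0 °C): 211.6 × 4.16 × 100.0 = 88026 J
q4 (freeze at 0 °C): 211.6 × 330.0 = 69828 J
q5 (cool ice 0→-27.9 °C): 211.6 × 2.04 × 27.9 = 12043 J
Total: 10401 + 479909 + 88026 + 69828 + 12043 = 660207 J = 660 kJ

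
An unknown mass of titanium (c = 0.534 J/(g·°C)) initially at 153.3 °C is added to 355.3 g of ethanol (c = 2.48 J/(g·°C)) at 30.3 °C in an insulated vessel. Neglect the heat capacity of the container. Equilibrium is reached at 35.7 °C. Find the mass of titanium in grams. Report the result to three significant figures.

q_gained = (355.3 × 2.48) × (35.7 − 30.3) = 4758 J
q_lost = m × 0.534 × (153.3 − 35.7) = 62.7984 m
m = 4758 / 62.7984 = 75.8 g

m = 75.8 g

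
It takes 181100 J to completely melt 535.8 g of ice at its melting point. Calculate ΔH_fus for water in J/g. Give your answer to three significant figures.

ΔH_fus = 338 J/g

ΔH_fus = q / m = 181100 / 535.8 = 338 J/g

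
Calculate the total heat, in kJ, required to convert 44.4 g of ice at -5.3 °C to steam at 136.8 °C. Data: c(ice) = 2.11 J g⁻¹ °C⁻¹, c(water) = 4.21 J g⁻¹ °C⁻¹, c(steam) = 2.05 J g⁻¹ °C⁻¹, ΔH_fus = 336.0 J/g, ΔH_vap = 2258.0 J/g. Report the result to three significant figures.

q = 138 kJ

q1 (heat ice -5.3→0.0 °C): 44.4 × 2.11 × 5.3 = 497 J
q2 (melt at 0 °C): 44.4 × 336.0 = 14918 J
q3 (heat water 0.0→100.0 °C): 44.4 × 4.21 × 100.0 = 18692 J
q4 (vaporize at 100 °C): 44.4 × 2258.0 = 100255 J
q5 (heat steam 100.0→136.8 °C): 44.4 × 2.05 × 36.8 = 3350 J
Total: 497 + 14918 + 18692 + 100255 + 3350 = 137712 J = 138 kJ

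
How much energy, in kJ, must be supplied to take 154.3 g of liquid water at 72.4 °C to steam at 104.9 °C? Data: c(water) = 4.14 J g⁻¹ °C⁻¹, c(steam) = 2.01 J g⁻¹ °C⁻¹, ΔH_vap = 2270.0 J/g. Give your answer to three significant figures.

q1 (heat water 72.4→100.0 °C): 154.3 × 4.14 × 27.6 = 17631 J
q2 (vaporize at 100 °C): 154.3 × 2270.0 = 350261 J
q3 (heat steam 100.0→104.9 °C): 154.3 × 2.01 × 4.9 = 1520 J
Total: 17631 + 350261 + 1520 = 369412 J = 369 kJ

q = 369 kJ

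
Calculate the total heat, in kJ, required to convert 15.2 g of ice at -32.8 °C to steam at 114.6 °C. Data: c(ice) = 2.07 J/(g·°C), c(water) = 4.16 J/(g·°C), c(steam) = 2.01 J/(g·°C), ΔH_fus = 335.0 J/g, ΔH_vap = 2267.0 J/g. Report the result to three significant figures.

q = 47.4 kJ

q1 (heat ice -32.8→0.0 °C): 15.2 × 2.07 × 32.8 = 1032 J
q2 (melt at 0 °C): 15.2 × 335.0 = 5092 J
q3 (heat water 0.0→100.0 °C): 15.2 × 4.16 × 100.0 = 6323 J
q4 (vaporize at 100 °C): 15.2 × 2267.0 = 34458 J
q5 (heat steam 100.0→114.6 °C): 15.2 × 2.01 × 14.6 = 446 J
Total: 1032 + 5092 + 6323 + 34458 + 446 = 47351 J = 47.4 kJ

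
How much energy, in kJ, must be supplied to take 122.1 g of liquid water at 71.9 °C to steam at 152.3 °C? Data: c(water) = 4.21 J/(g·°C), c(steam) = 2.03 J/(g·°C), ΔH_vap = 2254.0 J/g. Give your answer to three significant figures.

q = 303 kJ

q1 (heat water 71.9→100.0 °C): 122.1 × 4.21 × 28.1 = 14445 J
q2 (vaporize at 100 °C): 122.1 × 2254.0 = 275213 J
q3 (heat steam 100.0→152.3 °C): 122.1 × 2.03 × 52.3 = 12963 J
Total: 14445 + 275213 + 12963 = 302621 J = 303 kJ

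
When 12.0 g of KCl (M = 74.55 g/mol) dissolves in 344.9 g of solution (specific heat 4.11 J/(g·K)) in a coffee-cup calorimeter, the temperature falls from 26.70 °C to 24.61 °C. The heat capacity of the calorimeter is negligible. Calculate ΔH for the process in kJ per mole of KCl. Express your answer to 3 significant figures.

|ΔT| = |24.61 − 26.70| = 2.09 °C
|q_surr| = (344.9 × 4.11) × 2.09 = 1417.539 × 2.09 = 2963 J
n(KCl) = 12.0 / 74.55 = 0.1610 mol
Temperature fell, so q_rxn = +|q_surr| = 2.963 kJ
ΔH = q_rxn / n = 18.40 kJ/mol

ΔH = 18.4 kJ/mol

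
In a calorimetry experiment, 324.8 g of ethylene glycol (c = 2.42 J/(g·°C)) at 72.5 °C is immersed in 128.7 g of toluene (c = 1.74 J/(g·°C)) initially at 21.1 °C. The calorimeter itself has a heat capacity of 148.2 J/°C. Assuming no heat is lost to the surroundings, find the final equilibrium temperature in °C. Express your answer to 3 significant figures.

Heat lost by ethylene glycol = heat gained by toluene + calorimeter.
(324.8)(2.42)(72.5 − T) = [(128.7)(1.74) + 148.2](T − 21.1)
786.016 (72.5 − T) = 372.138 (T − 21.1)
56986 − 786.016 T = 372.138 T − 7852.1
64838.1 = 1158.154 T
T = 55.98 °C

T_f = 56.0 °C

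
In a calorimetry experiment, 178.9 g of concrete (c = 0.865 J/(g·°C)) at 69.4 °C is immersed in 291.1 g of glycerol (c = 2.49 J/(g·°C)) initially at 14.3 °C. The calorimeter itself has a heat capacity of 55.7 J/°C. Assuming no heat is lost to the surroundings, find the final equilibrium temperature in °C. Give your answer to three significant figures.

T_f = 23.4 °C

Heat lost by concrete = heat gained by glycerol + calorimeter.
(178.9)(0.865)(69.4 − T) = [(291.1)(2.49) + 55.7](T − 14.3)
154.7485 (69.4 − T) = 780.539 (T − 14.3)
10740 − 154.7485 T = 780.539 T − 11162
21902 = 935.2875 T
T = 23.42 °C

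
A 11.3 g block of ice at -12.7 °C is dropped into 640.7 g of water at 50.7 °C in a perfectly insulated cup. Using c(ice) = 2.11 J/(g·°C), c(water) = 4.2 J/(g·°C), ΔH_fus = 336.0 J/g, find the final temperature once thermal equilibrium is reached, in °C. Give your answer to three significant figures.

T_f = 48.3 °C

Heat to bring ice to 0 °C and melt it: q₁ = 11.3×2.11×12.7 + 11.3×336.0 = 4099.6 J
Heat the water can supply cooling to 0 °C: 640.7×4.2×50.7 = 136431 J > q₁, so all ice melts.
Energy balance: 640.7×4.2×(50.7 − T) = 4099.6 + 11.3×4.2×(T − 0)
2690.94(50.7 − T) = 4099.6 + 47.46 T
136431 − 4099.6 = 2738.40 T
T = 132331.4 / 2738.40 = 48.32 °C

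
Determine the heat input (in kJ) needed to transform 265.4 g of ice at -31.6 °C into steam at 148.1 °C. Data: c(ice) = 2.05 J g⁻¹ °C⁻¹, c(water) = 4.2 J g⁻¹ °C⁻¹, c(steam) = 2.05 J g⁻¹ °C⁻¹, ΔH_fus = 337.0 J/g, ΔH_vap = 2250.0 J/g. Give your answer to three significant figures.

q = 841 kJ

q1 (heat ice -31.6→0.0 °C): 265.4 × 2.05 × 31.6 = 17193 J
q2 (melt at 0 °C): 265.4 × 337.0 = 89440 J
q3 (heat water 0.0→100.0 °C): 265.4 × 4.2 × 100.0 = 111468 J
q4 (vaporize at 100 °C): 265.4 × 2250.0 = 597150 J
q5 (heat steam 100.0→148.1 °C): 265.4 × 2.05 × 48.1 = 26170 J
Total: 17193 + 89440 + 111468 + 597150 + 26170 = 841421 J = 841 kJ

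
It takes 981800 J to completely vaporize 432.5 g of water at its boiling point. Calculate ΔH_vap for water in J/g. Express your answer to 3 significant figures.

ΔH_vap = 2270 J/g

ΔH_vap = q / m = 981800 / 432.5 = 2270 J/g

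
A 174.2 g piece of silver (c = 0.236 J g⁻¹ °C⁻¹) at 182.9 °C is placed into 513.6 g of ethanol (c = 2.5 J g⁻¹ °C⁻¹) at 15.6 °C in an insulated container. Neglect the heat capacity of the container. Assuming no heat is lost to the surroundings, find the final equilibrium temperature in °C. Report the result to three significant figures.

Heat lost by silver = heat gained by ethanol.
(174.2)(0.236)(182.9 − T) = (513.6)(2.5)(T − 15.6)
41.1112 (182.9 − T) = 1284 (T − 15.6)
7519.2 − 41.1112 T = 1284 T − 20030
27549.2 = 1325.1112 T
T = 20.79 °C

T_f = 20.8 °C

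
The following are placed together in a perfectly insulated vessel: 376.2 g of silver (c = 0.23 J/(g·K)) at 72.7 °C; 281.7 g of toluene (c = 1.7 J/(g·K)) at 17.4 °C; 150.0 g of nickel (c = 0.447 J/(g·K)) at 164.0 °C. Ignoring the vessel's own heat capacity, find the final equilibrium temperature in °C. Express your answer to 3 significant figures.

T_f = 40.5 °C

Σ mᵢcᵢ(T − Tᵢ) = 0  ⇒  T = Σ mᵢcᵢTᵢ / Σ mᵢcᵢ
Σ mᵢcᵢ = 376.2×0.23 + 281.7×1.7 + 150.0×0.447 = 632.466
Σ mᵢcᵢTᵢ = 86.526×72.7 + 478.89×17.4 + 67.05×164.0 = 25619
T = 25619 / 632.466 = 40.51 °C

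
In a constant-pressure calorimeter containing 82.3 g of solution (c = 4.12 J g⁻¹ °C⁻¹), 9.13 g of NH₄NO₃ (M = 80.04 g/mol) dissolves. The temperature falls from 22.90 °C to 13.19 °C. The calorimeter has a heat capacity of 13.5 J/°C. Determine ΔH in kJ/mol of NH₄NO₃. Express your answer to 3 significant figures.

ΔH = 30.0 kJ/mol

|ΔT| = |13.19 − 22.90| = 9.71 °C
|q_surr| = (82.3 × 4.12 + 13.5) × 9.71 = 352.576 × 9.71 = 3424 J
n(NH₄NO₃) = 9.13 / 80.04 = 0.1141 mol
Temperature fell, so q_rxn = +|q_surr| = 3.424 kJ
ΔH = q_rxn / n = 30.01 kJ/mol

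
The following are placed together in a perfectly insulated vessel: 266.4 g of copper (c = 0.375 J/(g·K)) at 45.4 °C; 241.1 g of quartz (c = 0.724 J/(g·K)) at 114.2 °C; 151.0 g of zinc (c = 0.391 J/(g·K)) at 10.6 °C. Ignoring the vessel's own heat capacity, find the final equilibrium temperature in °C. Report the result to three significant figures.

T_f = 75.2 °C

Σ mᵢcᵢ(T − Tᵢ) = 0  ⇒  T = Σ mᵢcᵢTᵢ / Σ mᵢcᵢ
Σ mᵢcᵢ = 266.4×0.375 + 241.1×0.724 + 151.0×0.391 = 333.4974
Σ mᵢcᵢTᵢ = 99.9×45.4 + 174.5564×114.2 + 59.041×10.6 = 25095.6
T = 25095.6 / 333.4974 = 75.2498 °C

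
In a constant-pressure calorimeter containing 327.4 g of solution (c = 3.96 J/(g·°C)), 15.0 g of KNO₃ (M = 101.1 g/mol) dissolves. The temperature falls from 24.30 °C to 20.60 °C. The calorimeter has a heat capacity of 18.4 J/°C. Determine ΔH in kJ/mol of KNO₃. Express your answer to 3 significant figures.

ΔH = 32.8 kJ/mol

|ΔT| = |20.60 − 24.30| = 3.70 °C
|q_surr| = (327.4 × 3.96 + 18.4) × 3.70 = 1314.904 × 3.70 = 4865 J
n(KNO₃) = 15.0 / 101.1 = 0.1484 mol
Temperature fell, so q_rxn = +|q_surr| = 4.865 kJ
ΔH = q_rxn / n = 32.78 kJ/mol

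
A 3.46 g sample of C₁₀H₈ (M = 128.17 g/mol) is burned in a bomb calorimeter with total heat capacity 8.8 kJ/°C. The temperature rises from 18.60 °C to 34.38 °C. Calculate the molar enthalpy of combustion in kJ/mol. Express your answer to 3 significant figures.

ΔT = 34.38 − 18.60 = 15.78 °C
q_cal = C_cal × ΔT = 8.8 × 15.78 = 138.864 kJ
n = 3.46 / 128.17 = 0.02700 mol
q_rxn = −q_cal = -138.864 kJ
ΔH = -138.864 / 0.02700 = -5143 kJ/mol

ΔH = -5140 kJ/mol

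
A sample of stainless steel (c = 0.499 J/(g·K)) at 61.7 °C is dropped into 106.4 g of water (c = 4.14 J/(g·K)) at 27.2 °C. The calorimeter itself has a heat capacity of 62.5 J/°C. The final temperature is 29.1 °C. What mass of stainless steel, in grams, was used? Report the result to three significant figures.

q_gained = (106.4 × 4.14 + 62.5) × (29.1 − 27.2) = 955.7 J
q_lost = m × 0.499 × (61.7 − 29.1) = 16.2674 m
m = 955.7 / 16.2674 = 58.7 g

m = 58.7 g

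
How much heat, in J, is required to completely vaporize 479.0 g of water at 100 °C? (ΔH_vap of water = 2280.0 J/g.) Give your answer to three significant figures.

q = m × ΔH_vap = 479.0 × 2280.0 = 1092000 J

q = 1090000 J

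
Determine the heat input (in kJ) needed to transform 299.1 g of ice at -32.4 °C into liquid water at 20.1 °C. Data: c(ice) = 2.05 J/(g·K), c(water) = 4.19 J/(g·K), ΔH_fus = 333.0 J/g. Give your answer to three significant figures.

q1 (heat ice -32.4→0.0 °C): 299.1 × 2.05 × 32.4 = 19866 J
q2 (melt at 0 °C): 299.1 × 333.0 = 99600 J
q3 (heat water 0.0→20.1 °C): 299.1 × 4.19 × 20.1 = 25190 J
Total: 19866 + 99600 + 25190 = 144656 J = 145 kJ

q = 145 kJ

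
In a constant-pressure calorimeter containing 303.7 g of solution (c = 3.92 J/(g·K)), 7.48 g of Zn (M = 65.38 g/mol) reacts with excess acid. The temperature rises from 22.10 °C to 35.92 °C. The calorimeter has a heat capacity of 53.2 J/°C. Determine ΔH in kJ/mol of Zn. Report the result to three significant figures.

ΔH = -150 kJ/mol

|ΔT| = |35.92 − 22.10| = 13.82 °C
|q_surr| = (303.7 × 3.92 + 53.2) × 13.82 = 1243.704 × 13.82 = 17190 J
n(Zn) = 7.48 / 65.38 = 0.1144 mol
Temperature rose, so q_rxn = −|q_surr| = -17.19 kJ
ΔH = q_rxn / n = -150.3 kJ/mol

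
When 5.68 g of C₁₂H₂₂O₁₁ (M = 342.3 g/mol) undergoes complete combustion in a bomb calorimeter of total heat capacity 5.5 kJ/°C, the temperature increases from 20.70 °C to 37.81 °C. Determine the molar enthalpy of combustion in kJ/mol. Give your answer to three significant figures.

ΔH = -5670 kJ/mol

ΔT = 37.81 − 20.70 = 17.11 °C
q_cal = C_cal × ΔT = 5.5 × 17.11 = 94.105 kJ
n = 5.68 / 342.3 = 0.01659 mol
q_rxn = −q_cal = -94.105 kJ
ΔH = -94.105 / 0.01659 = -5672 kJ/mol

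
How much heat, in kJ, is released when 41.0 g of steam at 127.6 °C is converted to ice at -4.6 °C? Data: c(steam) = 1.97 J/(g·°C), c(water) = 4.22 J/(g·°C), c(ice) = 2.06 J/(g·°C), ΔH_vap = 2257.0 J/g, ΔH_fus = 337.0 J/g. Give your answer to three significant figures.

q = 126 kJ

q1 (cool steam 127.6→100 °C): 41.0 × 1.97 × 27.6 = 2229 J
q2 (condense at 100 °C): 41.0 × 2257.0 = 92537 J
q3 (cool water 100→0 °C): 41.0 × 4.22 × 100.0 = 17302 J
q4 (freeze at 0 °C): 41.0 × 337.0 = 13817 J
q5 (cool ice 0→-4.6 °C): 41.0 × 2.06 × 4.6 = 389 J
Total: 2229 + 92537 + 17302 + 13817 + 389 = 126274 J = 126 kJ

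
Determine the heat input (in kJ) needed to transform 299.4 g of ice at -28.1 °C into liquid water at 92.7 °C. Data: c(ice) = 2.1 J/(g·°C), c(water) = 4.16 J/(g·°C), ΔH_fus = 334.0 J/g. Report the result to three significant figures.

q1 (heat ice -28.1→0.0 °C): 299.4 × 2.1 × 28.1 = 17668 J
q2 (melt at 0 °C): 299.4 × 334.0 = 100000 J
q3 (heat water 0.0→92.7 °C): 299.4 × 4.16 × 92.7 = 115458 J
Total: 17668 + 100000 + 115458 = 233126 J = 233 kJ

q = 233 kJ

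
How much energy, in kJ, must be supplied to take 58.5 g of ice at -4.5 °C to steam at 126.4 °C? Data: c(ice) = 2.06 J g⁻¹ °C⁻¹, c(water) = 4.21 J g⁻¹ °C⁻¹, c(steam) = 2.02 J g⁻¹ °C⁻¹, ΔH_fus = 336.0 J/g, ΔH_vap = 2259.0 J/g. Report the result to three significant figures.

q1 (heat ice -4.5→0.0 °C): 58.5 × 2.06 × 4.5 = 542 J
q2 (melt at 0 °C): 58.5 × 336.0 = 19656 J
q3 (heat water 0.0→100.0 °C): 58.5 × 4.21 × 100.0 = 24629 J
q4 (vaporize at 100 °C): 58.5 × 2259.0 = 132152 J
q5 (heat steam 100.0→126.4 °C): 58.5 × 2.02 × 26.4 = 3120 J
Total: 542 + 19656 + 24629 + 132152 + 3120 = 180099 J = 180 kJ

q = 180 kJ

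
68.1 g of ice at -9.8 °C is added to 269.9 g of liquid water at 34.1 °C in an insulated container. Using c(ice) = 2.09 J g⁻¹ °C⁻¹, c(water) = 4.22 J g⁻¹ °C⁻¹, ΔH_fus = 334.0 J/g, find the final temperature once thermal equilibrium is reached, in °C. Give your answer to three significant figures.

Heat to bring ice to 0 °C and melt it: q₁ = 68.1×2.09×9.8 + 68.1×334.0 = 24140 J
Heat the water can supply cooling to 0 °C: 269.9×4.22×34.1 = 38839.1 J > q₁, so all ice melts.
Energy balance: 269.9×4.22×(34.1 − T) = 24140 + 68.1×4.22×(T − 0)
1138.978(34.1 − T) = 24140 + 287.382 T
38839.1 − 24140 = 1426.360 T
T = 14699.1 / 1426.360 = 10.31 °C

T_f = 10.3 °C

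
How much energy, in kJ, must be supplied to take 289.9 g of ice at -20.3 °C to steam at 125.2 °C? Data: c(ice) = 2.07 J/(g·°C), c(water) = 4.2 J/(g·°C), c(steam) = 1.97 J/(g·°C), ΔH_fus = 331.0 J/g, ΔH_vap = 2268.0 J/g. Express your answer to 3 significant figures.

q = 902 kJ

q1 (heat ice -20.3→0.0 °C): 289.9 × 2.07 × 20.3 = 12182 J
q2 (melt at 0 °C): 289.9 × 331.0 = 95957 J
q3 (heat water 0.0→100.0 °C): 289.9 × 4.2 × 100.0 = 121758 J
q4 (vaporize at 100 °C): 289.9 × 2268.0 = 657493 J
q5 (heat steam 100.0→125.2 °C): 289.9 × 1.97 × 25.2 = 14392 J
Total: 12182 + 95957 + 121758 + 657493 + 14392 = 901782 J = 902 kJ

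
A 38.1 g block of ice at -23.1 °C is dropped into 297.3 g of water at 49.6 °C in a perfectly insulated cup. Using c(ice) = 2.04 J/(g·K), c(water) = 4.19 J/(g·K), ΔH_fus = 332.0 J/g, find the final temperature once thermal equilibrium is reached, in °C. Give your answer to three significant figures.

T_f = 33.7 °C

Heat to bring ice to 0 °C and melt it: q₁ = 38.1×2.04×23.1 + 38.1×332.0 = 14445 J
Heat the water can supply cooling to 0 °C: 297.3×4.19×49.6 = 61786.1 J > q₁, so all ice melts.
Energy balance: 297.3×4.19×(49.6 − T) = 14445 + 38.1×4.19×(T − 0)
1245.687(49.6 − T) = 14445 + 159.639 T
61786.1 − 14445 = 1405.326 T
T = 47341.1 / 1405.326 = 33.69 °C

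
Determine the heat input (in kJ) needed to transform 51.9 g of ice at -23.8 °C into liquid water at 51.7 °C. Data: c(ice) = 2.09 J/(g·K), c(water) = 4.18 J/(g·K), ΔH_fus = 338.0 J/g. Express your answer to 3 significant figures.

q1 (heat ice -23.8→0.0 °C): 51.9 × 2.09 × 23.8 = 2582 J
q2 (melt at 0 °C): 51.9 × 338.0 = 17542 J
q3 (heat water 0.0→51.7 °C): 51.9 × 4.18 × 51.7 = 11216 J
Total: 2582 + 17542 + 11216 = 31340 J = 31.3 kJ

q = 31.3 kJ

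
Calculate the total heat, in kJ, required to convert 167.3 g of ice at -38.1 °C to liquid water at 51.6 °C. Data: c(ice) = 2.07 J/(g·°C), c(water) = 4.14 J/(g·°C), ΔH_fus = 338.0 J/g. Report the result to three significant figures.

q1 (heat ice -38.1→0.0 °C): 167.3 × 2.07 × 38.1 = 13194 J
q2 (melt at 0 °C): 167.3 × 338.0 = 56547 J
q3 (heat water 0.0→51.6 °C): 167.3 × 4.14 × 51.6 = 35739 J
Total: 13194 + 56547 + 35739 = 105480 J = 105 kJ

q = 105 kJ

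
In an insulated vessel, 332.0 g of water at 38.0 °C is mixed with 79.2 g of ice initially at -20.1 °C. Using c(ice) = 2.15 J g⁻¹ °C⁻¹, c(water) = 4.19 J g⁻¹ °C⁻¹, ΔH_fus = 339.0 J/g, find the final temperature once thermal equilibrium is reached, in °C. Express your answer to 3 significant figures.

Heat to bring ice to 0 °C and melt it: q₁ = 79.2×2.15×20.1 + 79.2×339.0 = 30271 J
Heat the water can supply cooling to 0 °C: 332.0×4.19×38.0 = 52861.0 J > q₁, so all ice melts.
Energy balance: 332.0×4.19×(38.0 − T) = 30271 + 79.2×4.19×(T − 0)
1391.08(38.0 − T) = 30271 + 331.848 T
52861.0 − 30271 = 1722.928 T
T = 22590.0 / 1722.928 = 13.11 °C

T_f = 13.1 °C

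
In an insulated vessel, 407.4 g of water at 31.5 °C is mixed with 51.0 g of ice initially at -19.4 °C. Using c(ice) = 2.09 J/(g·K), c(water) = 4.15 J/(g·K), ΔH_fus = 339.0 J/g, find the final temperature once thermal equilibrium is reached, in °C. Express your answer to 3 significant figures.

Heat to bring ice to 0 °C and melt it: q₁ = 51.0×2.09×19.4 + 51.0×339.0 = 19357 J
Heat the water can supply cooling to 0 °C: 407.4×4.15×31.5 = 53257.4 J > q₁, so all ice melts.
Energy balance: 407.4×4.15×(31.5 − T) = 19357 + 51.0×4.15×(T − 0)
1690.71(31.5 − T) = 19357 + 211.65 T
53257.4 − 19357 = 1902.36 T
T = 33900.4 / 1902.36 = 17.82 °C

T_f = 17.8 °C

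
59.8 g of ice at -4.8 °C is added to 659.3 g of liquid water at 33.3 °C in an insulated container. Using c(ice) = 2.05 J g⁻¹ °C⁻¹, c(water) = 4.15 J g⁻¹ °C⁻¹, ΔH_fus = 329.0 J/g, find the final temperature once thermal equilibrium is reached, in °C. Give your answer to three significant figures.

Heat to bring ice to 0 °C and melt it: q₁ = 59.8×2.05×4.8 + 59.8×329.0 = 20263 J
Heat the water can supply cooling to 0 °C: 659.3×4.15×33.3 = 91112.0 J > q₁, so all ice melts.
Energy balance: 659.3×4.15×(33.3 − T) = 20263 + 59.8×4.15×(T − 0)
2736.095(33.3 − T) = 20263 + 248.17 T
91112.0 − 20263 = 2984.265 T
T = 70849.0 / 2984.265 = 23.74 °C

T_f = 23.7 °C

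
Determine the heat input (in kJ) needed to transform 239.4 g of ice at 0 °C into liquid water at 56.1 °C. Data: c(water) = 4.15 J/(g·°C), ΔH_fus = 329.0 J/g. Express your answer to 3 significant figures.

q1 (melt at 0 °C): 239.4 × 329.0 = 78763 J
q2 (heat water 0.0→56.1 °C): 239.4 × 4.15 × 56.1 = 55736 J
Total: 78763 + 55736 = 134499 J = 134 kJ

q = 134 kJ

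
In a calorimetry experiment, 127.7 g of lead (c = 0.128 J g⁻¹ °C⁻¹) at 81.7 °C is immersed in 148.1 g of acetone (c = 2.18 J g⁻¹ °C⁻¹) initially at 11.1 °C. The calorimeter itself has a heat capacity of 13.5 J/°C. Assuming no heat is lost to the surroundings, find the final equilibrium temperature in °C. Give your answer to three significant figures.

Heat lost by lead = heat gained by acetone + calorimeter.
(127.7)(0.128)(81.7 − T) = [(148.1)(2.18) + 13.5](T − 11.1)
16.3456 (81.7 − T) = 336.358 (T − 11.1)
1335.4 − 16.3456 T = 336.358 T − 3733.6
5069.0 = 352.7036 T
T = 14.37 °C

T_f = 14.4 °C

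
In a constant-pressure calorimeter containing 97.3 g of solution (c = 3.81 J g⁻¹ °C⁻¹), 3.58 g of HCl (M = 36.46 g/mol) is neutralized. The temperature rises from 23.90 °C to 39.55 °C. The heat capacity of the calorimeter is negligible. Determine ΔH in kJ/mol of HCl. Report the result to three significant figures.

ΔH = -59.1 kJ/mol

|ΔT| = |39.55 − 23.90| = 15.65 °C
|q_surr| = (97.3 × 3.81) × 15.65 = 370.713 × 15.65 = 5802 J
n(HCl) = 3.58 / 36.46 = 0.09819 mol
Temperature rose, so q_rxn = −|q_surr| = -5.802 kJ
ΔH = q_rxn / n = -59.09 kJ/mol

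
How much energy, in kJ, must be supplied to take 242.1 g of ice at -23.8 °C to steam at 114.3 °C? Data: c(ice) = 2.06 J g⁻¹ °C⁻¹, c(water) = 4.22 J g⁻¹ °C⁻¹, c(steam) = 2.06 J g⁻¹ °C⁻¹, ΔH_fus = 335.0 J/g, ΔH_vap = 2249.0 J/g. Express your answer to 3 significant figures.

q = 747 kJ

q1 (heat ice -23.8→0.0 °C): 242.1 × 2.06 × 23.8 = 11870 J
q2 (melt at 0 °C): 242.1 × 335.0 = 81104 J
q3 (heat water 0.0→100.0 °C): 242.1 × 4.22 × 100.0 = 102166 J
q4 (vaporize at 100 °C): 242.1 × 2249.0 = 544483 J
q5 (heat steam 100.0→114.3 °C): 242.1 × 2.06 × 14.3 = 7132 J
Total: 11870 + 81104 + 102166 + 544483 + 7132 = 746755 J = 747 kJ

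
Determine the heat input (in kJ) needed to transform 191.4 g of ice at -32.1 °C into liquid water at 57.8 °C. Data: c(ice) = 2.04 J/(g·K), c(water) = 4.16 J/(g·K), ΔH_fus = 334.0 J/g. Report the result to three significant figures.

q1 (heat ice -32.1→0.0 °C): 191.4 × 2.04 × 32.1 = 12534 J
q2 (melt at 0 °C): 191.4 × 334.0 = 63928 J
q3 (heat water 0.0→57.8 °C): 191.4 × 4.16 × 57.8 = 46022 J
Total: 12534 + 63928 + 46022 = 122484 J = 122 kJ

q = 122 kJ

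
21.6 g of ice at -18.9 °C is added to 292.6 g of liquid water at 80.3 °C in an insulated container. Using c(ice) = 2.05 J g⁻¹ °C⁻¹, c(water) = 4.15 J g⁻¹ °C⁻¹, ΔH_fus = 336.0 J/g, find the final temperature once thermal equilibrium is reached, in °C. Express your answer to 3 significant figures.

T_f = 68.6 °C

Heat to bring ice to 0 °C and melt it: q₁ = 21.6×2.05×18.9 + 21.6×336.0 = 8094.5 J
Heat the water can supply cooling to 0 °C: 292.6×4.15×80.3 = 97507.5 J > q₁, so all ice melts.
Energy balance: 292.6×4.15×(80.3 − T) = 8094.5 + 21.6×4.15×(T − 0)
1214.29(80.3 − T) = 8094.5 + 89.64 T
97507.5 − 8094.5 = 1303.93 T
T = 89413.0 / 1303.93 = 68.57 °C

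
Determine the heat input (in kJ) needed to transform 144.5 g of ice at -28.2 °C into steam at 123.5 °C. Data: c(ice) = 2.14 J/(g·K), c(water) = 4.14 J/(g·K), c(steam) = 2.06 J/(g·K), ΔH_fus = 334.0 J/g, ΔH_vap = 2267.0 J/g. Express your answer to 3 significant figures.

q = 451 kJ

q1 (heat ice -28.2→0.0 °C): 144.5 × 2.14 × 28.2 = 8720 J
q2 (melt at 0 °C): 144.5 × 334.0 = 48263 J
q3 (heat water 0.0→100.0 °C): 144.5 × 4.14 × 100.0 = 59823 J
q4 (vaporize at 100 °C): 144.5 × 2267.0 = 327582 J
q5 (heat steam 100.0→123.5 °C): 144.5 × 2.06 × 23.5 = 6995 J
Total: 8720 + 48263 + 59823 + 327582 + 6995 = 451383 J = 451 kJ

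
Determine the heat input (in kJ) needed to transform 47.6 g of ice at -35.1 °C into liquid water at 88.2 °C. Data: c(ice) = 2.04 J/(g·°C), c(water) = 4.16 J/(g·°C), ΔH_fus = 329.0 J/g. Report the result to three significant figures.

q1 (heat ice -35.1→0.0 °C): 47.6 × 2.04 × 35.1 = 3408 J
q2 (melt at 0 °C): 47.6 × 329.0 = 15660 J
q3 (heat water 0.0→88.2 °C): 47.6 × 4.16 × 88.2 = 17465 J
Total: 3408 + 15660 + 17465 = 36533 J = 36.5 kJ

q = 36.5 kJ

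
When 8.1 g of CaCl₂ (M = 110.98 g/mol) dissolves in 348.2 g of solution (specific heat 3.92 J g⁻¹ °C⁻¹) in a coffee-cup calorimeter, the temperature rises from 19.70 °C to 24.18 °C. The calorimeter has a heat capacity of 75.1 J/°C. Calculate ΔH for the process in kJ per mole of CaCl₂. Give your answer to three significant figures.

ΔH = -88.4 kJ/mol

|ΔT| = |24.18 − 19.70| = 4.48 °C
|q_surr| = (348.2 × 3.92 + 75.1) × 4.48 = 1440.044 × 4.48 = 6451 J
n(CaCl₂) = 8.1 / 110.98 = 0.07299 mol
Temperature rose, so q_rxn = −|q_surr| = -6.451 kJ
ΔH = q_rxn / n = -88.38 kJ/mol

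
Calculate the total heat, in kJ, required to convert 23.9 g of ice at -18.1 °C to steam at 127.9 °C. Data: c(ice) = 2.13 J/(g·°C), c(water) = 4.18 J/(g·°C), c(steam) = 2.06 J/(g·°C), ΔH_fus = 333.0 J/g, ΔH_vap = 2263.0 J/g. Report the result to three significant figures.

q = 74.3 kJ

q1 (heat ice -18.1→0.0 °C): 23.9 × 2.13 × 18.1 = 921 J
q2 (melt at 0 °C): 23.9 × 333.0 = 7959 J
q3 (heat water 0.0→100.0 °C): 23.9 × 4.18 × 100.0 = 9990 J
q4 (vaporize at 100 °C): 23.9 × 2263.0 = 54086 J
q5 (heat steam 100.0→127.9 °C): 23.9 × 2.06 × 27.9 = 1374 J
Total: 921 + 7959 + 9990 + 54086 + 1374 = 74330 J = 74.3 kJ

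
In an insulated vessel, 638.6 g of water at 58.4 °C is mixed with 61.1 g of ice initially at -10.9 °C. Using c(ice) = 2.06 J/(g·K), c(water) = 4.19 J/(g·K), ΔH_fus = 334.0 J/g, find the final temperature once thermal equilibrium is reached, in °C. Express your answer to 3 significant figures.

T_f = 45.9 °C

Heat to bring ice to 0 °C and melt it: q₁ = 61.1×2.06×10.9 + 61.1×334.0 = 21779 J
Heat the water can supply cooling to 0 °C: 638.6×4.19×58.4 = 156263 J > q₁, so all ice melts.
Energy balance: 638.6×4.19×(58.4 − T) = 21779 + 61.1×4.19×(T − 0)
2675.734(58.4 − T) = 21779 + 256.009 T
156263 − 21779 = 2931.743 T
T = 134484 / 2931.743 = 45.87 °C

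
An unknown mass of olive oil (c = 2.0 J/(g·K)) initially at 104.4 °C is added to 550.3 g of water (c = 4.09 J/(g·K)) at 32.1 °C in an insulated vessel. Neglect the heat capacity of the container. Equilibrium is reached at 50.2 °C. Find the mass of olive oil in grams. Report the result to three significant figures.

m = 376 g

q_gained = (550.3 × 4.09) × (50.2 − 32.1) = 40740 J
q_lost = m × 2.0 × (104.4 − 50.2) = 108.4 m
m = 40740 / 108.4 = 376 g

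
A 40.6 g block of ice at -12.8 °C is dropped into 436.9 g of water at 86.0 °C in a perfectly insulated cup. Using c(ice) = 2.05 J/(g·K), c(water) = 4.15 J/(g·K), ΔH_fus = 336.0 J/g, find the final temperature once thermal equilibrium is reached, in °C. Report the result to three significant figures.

Heat to bring ice to 0 °C and melt it: q₁ = 40.6×2.05×12.8 + 40.6×336.0 = 14707 J
Heat the water can supply cooling to 0 °C: 436.9×4.15×86.0 = 155930 J > q₁, so all ice melts.
Energy balance: 436.9×4.15×(86.0 − T) = 14707 + 40.6×4.15×(T − 0)
1813.135(86.0 − T) = 14707 + 168.49 T
155930 − 14707 = 1981.625 T
T = 141223 / 1981.625 = 71.27 °C

T_f = 71.3 °C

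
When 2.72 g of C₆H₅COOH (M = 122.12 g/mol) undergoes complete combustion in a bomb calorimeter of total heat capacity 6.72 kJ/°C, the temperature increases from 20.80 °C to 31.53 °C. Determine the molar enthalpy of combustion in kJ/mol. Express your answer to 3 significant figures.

ΔH = -3240 kJ/mol

ΔT = 31.53 − 20.80 = 10.73 °C
q_cal = C_cal × ΔT = 6.72 × 10.73 = 72.1056 kJ
n = 2.72 / 122.12 = 0.02227 mol
q_rxn = −q_cal = -72.1056 kJ
ΔH = -72.1056 / 0.02227 = -3238 kJ/mol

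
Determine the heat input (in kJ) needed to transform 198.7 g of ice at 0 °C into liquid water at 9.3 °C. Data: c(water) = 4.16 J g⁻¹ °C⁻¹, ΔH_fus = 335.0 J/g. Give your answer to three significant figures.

q1 (melt at 0 °C): 198.7 × 335.0 = 66565 J
q2 (heat water 0.0→9.3 °C): 198.7 × 4.16 × 9.3 = 7687 J
Total: 66565 + 7687 = 74252 J = 74.3 kJ

q = 74.3 kJ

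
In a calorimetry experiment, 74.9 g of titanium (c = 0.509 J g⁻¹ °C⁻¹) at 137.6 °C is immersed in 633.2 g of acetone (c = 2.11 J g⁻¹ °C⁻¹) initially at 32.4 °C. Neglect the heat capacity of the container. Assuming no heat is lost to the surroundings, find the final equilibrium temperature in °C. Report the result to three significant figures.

T_f = 35.3 °C

Heat lost by titanium = heat gained by acetone.
(74.9)(0.509)(137.6 − T) = (633.2)(2.11)(T − 32.4)
38.1241 (137.6 − T) = 1336.052 (T − 32.4)
5245.9 − 38.1241 T = 1336.052 T − 43288
48533.9 = 1374.1761 T
T = 35.32 °C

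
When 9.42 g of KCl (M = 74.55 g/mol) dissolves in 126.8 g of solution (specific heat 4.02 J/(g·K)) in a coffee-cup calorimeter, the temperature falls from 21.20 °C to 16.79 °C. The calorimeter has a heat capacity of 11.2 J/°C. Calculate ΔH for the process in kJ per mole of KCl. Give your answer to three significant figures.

|ΔT| = |16.79 − 21.20| = 4.41 °C
|q_surr| = (126.8 × 4.02 + 11.2) × 4.41 = 520.936 × 4.41 = 2297 J
n(KCl) = 9.42 / 74.55 = 0.1264 mol
Temperature fell, so q_rxn = +|q_surr| = 2.297 kJ
ΔH = q_rxn / n = 18.17 kJ/mol

ΔH = 18.2 kJ/mol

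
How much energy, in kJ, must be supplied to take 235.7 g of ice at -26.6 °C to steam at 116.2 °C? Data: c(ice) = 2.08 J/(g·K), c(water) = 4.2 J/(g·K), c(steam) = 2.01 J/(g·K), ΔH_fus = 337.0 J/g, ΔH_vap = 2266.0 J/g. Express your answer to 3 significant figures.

q1 (heat ice -26.6→0.0 °C): 235.7 × 2.08 × 26.6 = 13041 J
q2 (melt at 0 °C): 235.7 × 337.0 = 79431 J
q3 (heat water 0.0→100.0 °C): 235.7 × 4.2 × 100.0 = 98994 J
q4 (vaporize at 100 °C): 235.7 × 2266.0 = 534096 J
q5 (heat steam 100.0→116.2 °C): 235.7 × 2.01 × 16.2 = 7675 J
Total: 13041 + 79431 + 98994 + 534096 + 7675 = 733237 J = 733 kJ

q = 733 kJ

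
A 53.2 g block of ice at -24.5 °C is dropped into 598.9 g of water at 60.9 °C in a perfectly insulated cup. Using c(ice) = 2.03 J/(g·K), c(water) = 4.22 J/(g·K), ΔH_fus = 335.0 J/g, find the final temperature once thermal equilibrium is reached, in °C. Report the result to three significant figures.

T_f = 48.5 °C

Heat to bring ice to 0 °C and melt it: q₁ = 53.2×2.03×24.5 + 53.2×335.0 = 20468 J
Heat the water can supply cooling to 0 °C: 598.9×4.22×60.9 = 153916 J > q₁, so all ice melts.
Energy balance: 598.9×4.22×(60.9 − T) = 20468 + 53.2×4.22×(T − 0)
2527.358(60.9 − T) = 20468 + 224.504 T
153916 − 20468 = 2751.862 T
T = 133448 / 2751.862 = 48.49 °C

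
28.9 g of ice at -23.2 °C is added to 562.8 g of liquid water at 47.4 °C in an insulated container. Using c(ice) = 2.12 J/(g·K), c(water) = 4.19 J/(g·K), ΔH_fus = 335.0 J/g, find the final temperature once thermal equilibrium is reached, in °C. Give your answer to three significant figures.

T_f = 40.6 °C

Heat to bring ice to 0 °C and melt it: q₁ = 28.9×2.12×23.2 + 28.9×335.0 = 11103 J
Heat the water can supply cooling to 0 °C: 562.8×4.19×47.4 = 111775 J > q₁, so all ice melts.
Energy balance: 562.8×4.19×(47.4 − T) = 11103 + 28.9×4.19×(T − 0)
2358.132(47.4 − T) = 11103 + 121.091 T
111775 − 11103 = 2479.223 T
T = 100672 / 2479.223 = 40.61 °C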